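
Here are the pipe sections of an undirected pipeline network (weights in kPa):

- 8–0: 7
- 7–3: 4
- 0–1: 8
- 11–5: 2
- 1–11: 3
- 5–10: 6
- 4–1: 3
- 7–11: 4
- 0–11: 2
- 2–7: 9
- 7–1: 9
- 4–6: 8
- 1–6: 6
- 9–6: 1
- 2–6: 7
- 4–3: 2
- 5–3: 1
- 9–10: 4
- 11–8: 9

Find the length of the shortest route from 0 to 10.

Candidate routes:
0 - 11 - 1 - 6 - 9 - 10: 2+3+6+1+4 = 16
0 - 11 - 5 - 10: 2+2+6 = 10
Cheapest is 0 - 11 - 5 - 10 at 10 kPa.

10 kPa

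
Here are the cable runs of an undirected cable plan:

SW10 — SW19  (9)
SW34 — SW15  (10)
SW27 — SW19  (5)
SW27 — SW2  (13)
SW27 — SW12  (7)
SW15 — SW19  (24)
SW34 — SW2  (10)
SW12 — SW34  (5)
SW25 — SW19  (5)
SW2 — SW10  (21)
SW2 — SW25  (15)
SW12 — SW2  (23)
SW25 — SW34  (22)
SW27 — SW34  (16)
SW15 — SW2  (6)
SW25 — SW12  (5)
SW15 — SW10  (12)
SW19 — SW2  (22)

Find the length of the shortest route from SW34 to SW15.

Shortest distances from SW34:
SW34: 0
SW12: 5  (via SW34)
SW15: 10  (via SW34)
Shortest route: SW34 → SW15 = 10.

10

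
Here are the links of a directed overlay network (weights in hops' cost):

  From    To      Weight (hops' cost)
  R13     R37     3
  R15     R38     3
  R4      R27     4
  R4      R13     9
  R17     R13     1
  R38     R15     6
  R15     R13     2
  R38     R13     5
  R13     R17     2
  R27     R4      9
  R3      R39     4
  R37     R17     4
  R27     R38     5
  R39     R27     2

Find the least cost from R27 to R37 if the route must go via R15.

Shortest R27→R15: R27 → R38 → R15 = 11
Best R15 to R37: R15 → R13 → R37 costing 5
Total via R15: 11 + 5 = 16 hops' cost.

16 hops' cost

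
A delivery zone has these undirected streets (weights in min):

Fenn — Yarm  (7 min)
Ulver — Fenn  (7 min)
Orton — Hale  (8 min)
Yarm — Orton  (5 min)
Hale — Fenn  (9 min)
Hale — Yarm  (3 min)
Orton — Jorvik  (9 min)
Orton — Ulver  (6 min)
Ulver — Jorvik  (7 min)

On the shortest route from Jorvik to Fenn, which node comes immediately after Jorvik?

Candidate routes:
Jorvik → Ulver → Fenn: 7+7 = 14
Jorvik → Orton → Ulver → Fenn: 9+6+7 = 22
Jorvik → Orton → Yarm → Fenn: 9+5+7 = 21
The minimum is 14 min via Jorvik → Ulver → Fenn.
So from Jorvik the first move is to Ulver.

Ulver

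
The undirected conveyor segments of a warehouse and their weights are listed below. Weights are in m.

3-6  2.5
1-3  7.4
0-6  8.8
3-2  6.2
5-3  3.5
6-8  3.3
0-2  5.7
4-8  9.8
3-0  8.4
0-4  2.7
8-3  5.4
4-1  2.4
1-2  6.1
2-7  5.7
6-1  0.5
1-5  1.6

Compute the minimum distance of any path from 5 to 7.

Enumerating some paths:
5–3–2–7: 3.5+6.2+5.7 = 15.4
5–1–2–7: 1.6+6.1+5.7 = 13.4
The minimum is 13.4 m via 5–1–2–7.

13.4 m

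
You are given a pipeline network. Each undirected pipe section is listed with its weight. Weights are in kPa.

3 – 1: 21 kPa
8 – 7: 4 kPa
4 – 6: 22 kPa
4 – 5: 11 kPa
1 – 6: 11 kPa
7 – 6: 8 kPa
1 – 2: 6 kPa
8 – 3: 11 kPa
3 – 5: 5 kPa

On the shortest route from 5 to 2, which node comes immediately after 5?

Candidate routes:
5 → 3 → 8 → 7 → 6 → 1 → 2: 5+11+4+8+11+6 = 45
5 → 3 → 1 → 2: 5+21+6 = 32
5 → 4 → 6 → 1 → 2: 11+22+11+6 = 50
Cheapest is 5 → 3 → 1 → 2 at 32 kPa.
So from 5 the first move is to 3.

3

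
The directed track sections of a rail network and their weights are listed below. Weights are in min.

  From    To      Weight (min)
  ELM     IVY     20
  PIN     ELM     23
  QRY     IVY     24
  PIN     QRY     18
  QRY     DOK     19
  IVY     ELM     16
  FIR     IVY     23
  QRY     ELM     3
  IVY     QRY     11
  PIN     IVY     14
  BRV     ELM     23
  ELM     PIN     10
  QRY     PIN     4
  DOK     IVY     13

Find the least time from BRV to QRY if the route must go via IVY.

Shortest BRV→IVY: BRV → ELM → IVY = 43
Shortest IVY→QRY: IVY → QRY = 11
Total via IVY: 43 + 11 = 54 min.

54 min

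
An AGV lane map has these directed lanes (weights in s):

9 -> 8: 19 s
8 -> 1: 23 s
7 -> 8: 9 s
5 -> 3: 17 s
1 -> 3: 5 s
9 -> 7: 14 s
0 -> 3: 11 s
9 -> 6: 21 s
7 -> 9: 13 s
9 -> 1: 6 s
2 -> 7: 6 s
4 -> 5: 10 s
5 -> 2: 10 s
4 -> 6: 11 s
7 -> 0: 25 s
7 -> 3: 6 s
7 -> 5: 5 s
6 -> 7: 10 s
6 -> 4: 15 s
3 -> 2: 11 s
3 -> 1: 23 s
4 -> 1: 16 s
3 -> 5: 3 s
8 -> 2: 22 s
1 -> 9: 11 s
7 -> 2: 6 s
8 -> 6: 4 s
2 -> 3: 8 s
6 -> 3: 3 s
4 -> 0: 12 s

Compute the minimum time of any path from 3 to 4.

Candidate routes:
3 → 2 → 7 → 8 → 6 → 4: 11+6+9+4+15 = 45
3 → 5 → 2 → 7 → 8 → 6 → 4: 3+10+6+9+4+15 = 47
3 → 2 → 7 → 9 → 6 → 4: 11+6+13+21+15 = 66
The minimum is 45 s via 3 → 2 → 7 → 8 → 6 → 4.

45 s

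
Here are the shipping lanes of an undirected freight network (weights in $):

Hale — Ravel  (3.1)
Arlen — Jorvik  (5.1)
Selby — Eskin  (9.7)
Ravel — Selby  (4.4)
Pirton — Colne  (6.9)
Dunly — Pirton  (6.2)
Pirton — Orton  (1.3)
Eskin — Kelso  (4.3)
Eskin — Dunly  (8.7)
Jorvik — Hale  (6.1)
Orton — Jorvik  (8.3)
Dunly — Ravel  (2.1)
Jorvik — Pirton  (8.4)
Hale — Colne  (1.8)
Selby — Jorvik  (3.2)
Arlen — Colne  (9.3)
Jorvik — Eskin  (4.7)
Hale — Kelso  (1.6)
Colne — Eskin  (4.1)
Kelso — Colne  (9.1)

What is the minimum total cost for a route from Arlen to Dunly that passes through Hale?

Best Arlen to Hale: Arlen → Colne → Hale costing 11.1
Shortest Hale→Dunly: Hale → Ravel → Dunly = 5.2
Total via Hale: 11.1 + 5.2 = $16.3.

$16.3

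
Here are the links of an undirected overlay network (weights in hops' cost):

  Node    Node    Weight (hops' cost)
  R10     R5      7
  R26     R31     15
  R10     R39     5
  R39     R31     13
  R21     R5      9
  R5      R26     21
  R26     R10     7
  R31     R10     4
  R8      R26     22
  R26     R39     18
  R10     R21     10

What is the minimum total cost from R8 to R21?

39 hops' cost

Enumerating some paths:
R8 → R26 → R5 → R21: 22+21+9 = 52
R8 → R26 → R10 → R21: 22+7+10 = 39
R8 → R26 → R10 → R5 → R21: 22+7+7+9 = 45
R8 → R26 → R31 → R10 → R21: 22+15+4+10 = 51
The minimum is 39 hops' cost via R8 → R26 → R10 → R21.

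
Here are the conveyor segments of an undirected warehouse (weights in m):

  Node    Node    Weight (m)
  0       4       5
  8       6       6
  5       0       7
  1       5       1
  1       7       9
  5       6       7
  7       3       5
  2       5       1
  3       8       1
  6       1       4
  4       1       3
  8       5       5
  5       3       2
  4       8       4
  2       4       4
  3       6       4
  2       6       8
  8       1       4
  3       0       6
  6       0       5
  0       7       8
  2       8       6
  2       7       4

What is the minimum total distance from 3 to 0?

6 m

Running Dijkstra from 3:
3: 0
8: 1  (via 3)
5: 2  (via 3)
1: 3  (via 5)
2: 3  (via 5)
6: 4  (via 3)
4: 5  (via 8)
7: 5  (via 3)
0: 6  (via 3)
Shortest route: 3–0 = 6 m.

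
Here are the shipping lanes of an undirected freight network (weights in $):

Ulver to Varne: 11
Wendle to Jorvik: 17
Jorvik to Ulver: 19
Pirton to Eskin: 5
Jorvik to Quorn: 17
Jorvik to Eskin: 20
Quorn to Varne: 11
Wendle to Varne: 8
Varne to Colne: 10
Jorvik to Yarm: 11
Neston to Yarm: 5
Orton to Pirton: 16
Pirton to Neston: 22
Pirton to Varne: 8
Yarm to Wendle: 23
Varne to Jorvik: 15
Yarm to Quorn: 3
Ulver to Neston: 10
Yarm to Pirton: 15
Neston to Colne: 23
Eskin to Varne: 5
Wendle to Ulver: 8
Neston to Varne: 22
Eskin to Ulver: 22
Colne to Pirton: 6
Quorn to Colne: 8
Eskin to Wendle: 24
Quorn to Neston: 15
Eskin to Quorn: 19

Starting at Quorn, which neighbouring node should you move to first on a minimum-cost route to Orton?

Candidate routes:
Quorn - Yarm - Pirton - Orton: 3+15+16 = 34
Quorn - Colne - Pirton - Orton: 8+6+16 = 30
Cheapest is Quorn - Colne - Pirton - Orton at $30.
So from Quorn the first move is to Colne.

Colne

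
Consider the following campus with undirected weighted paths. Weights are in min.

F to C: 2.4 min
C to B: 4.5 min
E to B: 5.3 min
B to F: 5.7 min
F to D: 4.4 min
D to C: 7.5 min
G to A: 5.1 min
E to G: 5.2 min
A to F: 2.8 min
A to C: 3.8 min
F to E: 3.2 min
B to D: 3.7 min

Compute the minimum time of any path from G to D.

Shortest distances from G:
G: 0
A: 5.1  (via G)
E: 5.2  (via G)
F: 7.9  (via A)
C: 8.9  (via A)
B: 10.5  (via E)
D: 12.3  (via F)
Shortest route: G → A → F → D = 12.3 min.

12.3 min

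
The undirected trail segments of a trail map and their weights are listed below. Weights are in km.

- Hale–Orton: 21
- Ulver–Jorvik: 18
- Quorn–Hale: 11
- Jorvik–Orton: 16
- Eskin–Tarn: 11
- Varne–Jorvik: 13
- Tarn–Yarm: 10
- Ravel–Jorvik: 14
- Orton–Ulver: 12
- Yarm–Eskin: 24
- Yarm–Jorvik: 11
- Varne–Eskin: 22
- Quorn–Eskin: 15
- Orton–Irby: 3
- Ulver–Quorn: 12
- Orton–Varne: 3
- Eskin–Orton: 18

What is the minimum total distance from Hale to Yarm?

Enumerating some paths:
Hale → Quorn → Eskin → Tarn → Yarm: 11+15+11+10 = 47
Hale → Orton → Jorvik → Yarm: 21+16+11 = 48
The minimum is 47 km via Hale → Quorn → Eskin → Tarn → Yarm.

47 km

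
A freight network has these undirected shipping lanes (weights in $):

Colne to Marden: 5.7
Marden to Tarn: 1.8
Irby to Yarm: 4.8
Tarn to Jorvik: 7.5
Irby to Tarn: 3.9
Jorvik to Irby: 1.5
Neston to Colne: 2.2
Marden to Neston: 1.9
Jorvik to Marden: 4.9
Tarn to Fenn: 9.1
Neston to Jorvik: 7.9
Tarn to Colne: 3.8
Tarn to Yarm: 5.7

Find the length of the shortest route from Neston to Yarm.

$9.4

Shortest distances from Neston:
Neston: 0
Marden: 1.9  (via Neston)
Colne: 2.2  (via Neston)
Tarn: 3.7  (via Marden)
Jorvik: 6.8  (via Marden)
Irby: 7.6  (via Tarn)
Yarm: 9.4  (via Tarn)
Shortest route: Neston → Marden → Tarn → Yarm = $9.4.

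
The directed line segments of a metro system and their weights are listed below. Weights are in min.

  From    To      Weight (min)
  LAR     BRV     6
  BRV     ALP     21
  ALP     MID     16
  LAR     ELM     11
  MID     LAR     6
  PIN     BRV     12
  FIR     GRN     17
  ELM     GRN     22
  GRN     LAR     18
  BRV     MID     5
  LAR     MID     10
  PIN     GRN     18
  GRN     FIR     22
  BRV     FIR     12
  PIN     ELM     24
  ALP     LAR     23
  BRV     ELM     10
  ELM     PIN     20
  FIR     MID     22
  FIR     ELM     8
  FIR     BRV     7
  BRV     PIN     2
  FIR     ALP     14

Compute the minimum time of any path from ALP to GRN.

48 min

Candidate routes:
ALP–MID–LAR–BRV–PIN–GRN: 16+6+6+2+18 = 48
ALP–LAR–BRV–PIN–GRN: 23+6+2+18 = 49
The minimum is 48 min via ALP–MID–LAR–BRV–PIN–GRN.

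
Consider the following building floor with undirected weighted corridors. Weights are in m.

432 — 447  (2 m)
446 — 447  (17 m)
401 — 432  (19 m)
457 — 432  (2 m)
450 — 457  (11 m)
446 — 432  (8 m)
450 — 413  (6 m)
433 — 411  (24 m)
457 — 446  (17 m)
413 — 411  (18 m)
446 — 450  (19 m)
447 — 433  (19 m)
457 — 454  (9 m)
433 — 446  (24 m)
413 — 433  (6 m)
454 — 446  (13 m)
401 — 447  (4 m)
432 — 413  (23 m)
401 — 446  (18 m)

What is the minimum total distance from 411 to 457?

Settle nodes by increasing distance from 411:
411: 0
413: 18  (via 411)
450: 24  (via 413)
433: 24  (via 411)
457: 35  (via 450)
Shortest route: 411–413–450–457 = 35 m.

35 m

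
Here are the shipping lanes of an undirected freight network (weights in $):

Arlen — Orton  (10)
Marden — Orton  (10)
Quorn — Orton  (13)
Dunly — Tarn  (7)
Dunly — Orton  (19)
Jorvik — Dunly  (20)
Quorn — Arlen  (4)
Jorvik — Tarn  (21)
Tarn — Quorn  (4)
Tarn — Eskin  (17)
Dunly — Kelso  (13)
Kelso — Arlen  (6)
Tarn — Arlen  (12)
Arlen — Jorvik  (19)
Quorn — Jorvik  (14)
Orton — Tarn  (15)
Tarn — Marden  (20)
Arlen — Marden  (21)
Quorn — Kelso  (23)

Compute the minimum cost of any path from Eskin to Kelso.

Enumerating some paths:
Eskin → Tarn → Quorn → Arlen → Kelso: 17+4+4+6 = 31
Eskin → Tarn → Arlen → Kelso: 17+12+6 = 35
The minimum is $31 via Eskin → Tarn → Quorn → Arlen → Kelso.

$31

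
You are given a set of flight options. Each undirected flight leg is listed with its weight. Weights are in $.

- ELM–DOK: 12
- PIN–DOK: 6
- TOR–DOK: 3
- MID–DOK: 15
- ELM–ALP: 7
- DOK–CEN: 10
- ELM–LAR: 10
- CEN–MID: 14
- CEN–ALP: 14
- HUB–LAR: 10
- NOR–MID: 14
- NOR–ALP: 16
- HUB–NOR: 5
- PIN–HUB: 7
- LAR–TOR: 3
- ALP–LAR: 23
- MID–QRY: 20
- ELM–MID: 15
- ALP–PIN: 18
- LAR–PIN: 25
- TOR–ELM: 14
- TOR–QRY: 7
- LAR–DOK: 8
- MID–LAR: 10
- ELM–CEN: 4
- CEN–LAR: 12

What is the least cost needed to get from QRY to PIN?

Candidate routes:
QRY–TOR–DOK–PIN: 7+3+6 = 16
QRY–TOR–LAR–DOK–PIN: 7+3+8+6 = 24
The minimum is $16 via QRY–TOR–DOK–PIN.

$16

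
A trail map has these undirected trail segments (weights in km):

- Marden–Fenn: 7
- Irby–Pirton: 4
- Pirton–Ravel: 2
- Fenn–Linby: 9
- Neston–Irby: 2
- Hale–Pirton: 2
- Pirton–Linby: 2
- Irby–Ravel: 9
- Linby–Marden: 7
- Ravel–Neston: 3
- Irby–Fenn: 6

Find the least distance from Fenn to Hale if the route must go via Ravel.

Shortest Fenn→Ravel: Fenn–Irby–Neston–Ravel = 11
Best Ravel to Hale: Ravel–Pirton–Hale costing 4
Total via Ravel: 11 + 4 = 15 km.

15 km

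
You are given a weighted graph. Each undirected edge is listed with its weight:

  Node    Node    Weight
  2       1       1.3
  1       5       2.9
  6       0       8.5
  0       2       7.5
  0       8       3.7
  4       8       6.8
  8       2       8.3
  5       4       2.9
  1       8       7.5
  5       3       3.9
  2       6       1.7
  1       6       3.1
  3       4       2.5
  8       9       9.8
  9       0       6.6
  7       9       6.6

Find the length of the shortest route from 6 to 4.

Running Dijkstra from 6:
6: 0
2: 1.7  (via 6)
1: 3  (via 2)
5: 5.9  (via 1)
0: 8.5  (via 6)
4: 8.8  (via 5)
Shortest route: 6–2–1–5–4 = 8.8.

8.8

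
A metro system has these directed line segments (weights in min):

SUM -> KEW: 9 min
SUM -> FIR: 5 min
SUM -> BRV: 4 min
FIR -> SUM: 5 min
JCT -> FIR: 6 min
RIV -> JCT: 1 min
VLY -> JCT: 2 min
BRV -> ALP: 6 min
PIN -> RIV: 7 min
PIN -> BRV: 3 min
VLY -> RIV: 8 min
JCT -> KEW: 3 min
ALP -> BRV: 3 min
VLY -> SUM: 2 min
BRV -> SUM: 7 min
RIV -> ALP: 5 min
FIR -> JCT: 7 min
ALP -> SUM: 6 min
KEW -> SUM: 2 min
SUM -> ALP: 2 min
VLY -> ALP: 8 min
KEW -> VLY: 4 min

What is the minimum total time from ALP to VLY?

Running Dijkstra from ALP:
ALP: 0
BRV: 3  (via ALP)
SUM: 6  (via ALP)
FIR: 11  (via SUM)
KEW: 15  (via SUM)
JCT: 18  (via FIR)
VLY: 19  (via KEW)
Shortest route: ALP → SUM → KEW → VLY = 19 min.

19 min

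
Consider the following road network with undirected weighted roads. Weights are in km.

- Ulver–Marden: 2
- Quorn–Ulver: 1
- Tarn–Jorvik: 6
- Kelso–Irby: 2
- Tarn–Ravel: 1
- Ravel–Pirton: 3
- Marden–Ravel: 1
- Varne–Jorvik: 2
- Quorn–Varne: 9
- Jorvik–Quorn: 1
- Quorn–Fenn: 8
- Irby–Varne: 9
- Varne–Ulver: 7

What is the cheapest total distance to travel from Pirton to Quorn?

Settle nodes by increasing distance from Pirton:
Pirton: 0
Ravel: 3  (via Pirton)
Tarn: 4  (via Ravel)
Marden: 4  (via Ravel)
Ulver: 6  (via Marden)
Quorn: 7  (via Ulver)
Shortest route: Pirton → Ravel → Marden → Ulver → Quorn = 7 km.

7 km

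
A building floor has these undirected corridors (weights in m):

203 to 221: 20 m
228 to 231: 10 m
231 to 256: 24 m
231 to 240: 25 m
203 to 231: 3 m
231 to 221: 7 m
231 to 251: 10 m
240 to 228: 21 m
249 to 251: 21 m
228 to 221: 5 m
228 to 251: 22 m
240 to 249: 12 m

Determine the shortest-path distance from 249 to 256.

55 m

Shortest distances from 249:
249: 0
240: 12  (via 249)
251: 21  (via 249)
231: 31  (via 251)
228: 33  (via 240)
203: 34  (via 231)
221: 38  (via 231)
256: 55  (via 231)
Shortest route: 249–251–231–256 = 55 m.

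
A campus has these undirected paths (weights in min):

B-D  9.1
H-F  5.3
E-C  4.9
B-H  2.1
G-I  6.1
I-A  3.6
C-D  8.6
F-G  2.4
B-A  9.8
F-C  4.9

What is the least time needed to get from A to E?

21.9 min

Shortest distances from A:
A: 0
I: 3.6  (via A)
G: 9.7  (via I)
B: 9.8  (via A)
H: 11.9  (via B)
F: 12.1  (via G)
C: 17  (via F)
D: 18.9  (via B)
E: 21.9  (via C)
Shortest route: A → I → G → F → C → E = 21.9 min.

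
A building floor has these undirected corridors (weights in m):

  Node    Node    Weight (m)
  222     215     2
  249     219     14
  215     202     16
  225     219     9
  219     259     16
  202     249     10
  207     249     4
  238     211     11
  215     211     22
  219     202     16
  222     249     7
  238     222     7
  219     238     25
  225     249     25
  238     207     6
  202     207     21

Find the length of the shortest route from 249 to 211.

Compare a few routes:
249 - 222 - 238 - 211: 7+7+11 = 25
249 - 207 - 238 - 211: 4+6+11 = 21
Cheapest is 249 - 207 - 238 - 211 at 21 m.

21 m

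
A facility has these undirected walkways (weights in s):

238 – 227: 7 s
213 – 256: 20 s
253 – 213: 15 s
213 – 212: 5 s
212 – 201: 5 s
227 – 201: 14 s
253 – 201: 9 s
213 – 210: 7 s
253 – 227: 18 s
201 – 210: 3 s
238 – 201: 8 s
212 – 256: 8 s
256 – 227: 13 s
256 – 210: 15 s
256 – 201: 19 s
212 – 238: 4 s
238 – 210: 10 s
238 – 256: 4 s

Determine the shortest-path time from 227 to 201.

Candidate routes:
227 → 238 → 201: 7+8 = 15
227 → 201: 14 = 14
227 → 238 → 212 → 201: 7+4+5 = 16
The minimum is 14 s via 227 → 201.

14 s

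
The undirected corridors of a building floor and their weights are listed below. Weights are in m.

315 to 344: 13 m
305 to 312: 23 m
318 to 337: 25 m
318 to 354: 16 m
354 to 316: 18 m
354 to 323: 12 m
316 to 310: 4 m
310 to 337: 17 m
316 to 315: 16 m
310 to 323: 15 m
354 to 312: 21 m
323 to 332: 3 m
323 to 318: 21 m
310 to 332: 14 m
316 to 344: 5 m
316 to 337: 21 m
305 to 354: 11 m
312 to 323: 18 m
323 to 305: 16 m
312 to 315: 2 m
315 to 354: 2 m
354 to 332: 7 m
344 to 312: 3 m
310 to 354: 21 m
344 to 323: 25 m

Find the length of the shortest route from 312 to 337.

29 m

Running Dijkstra from 312:
312: 0
315: 2  (via 312)
344: 3  (via 312)
354: 4  (via 315)
316: 8  (via 344)
332: 11  (via 354)
310: 12  (via 316)
323: 14  (via 332)
305: 15  (via 354)
318: 20  (via 354)
337: 29  (via 316)
Shortest route: 312–344–316–337 = 29 m.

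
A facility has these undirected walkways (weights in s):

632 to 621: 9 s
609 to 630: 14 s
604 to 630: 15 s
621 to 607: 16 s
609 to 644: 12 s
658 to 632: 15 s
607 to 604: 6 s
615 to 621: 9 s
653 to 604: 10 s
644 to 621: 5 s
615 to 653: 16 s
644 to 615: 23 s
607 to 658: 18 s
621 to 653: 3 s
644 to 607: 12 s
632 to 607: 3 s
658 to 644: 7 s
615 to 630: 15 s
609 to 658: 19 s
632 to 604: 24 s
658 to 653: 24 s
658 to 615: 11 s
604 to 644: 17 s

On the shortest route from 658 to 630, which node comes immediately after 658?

Candidate routes:
658 → 644 → 609 → 630: 7+12+14 = 33
658 → 615 → 630: 11+15 = 26
658 → 644 → 621 → 615 → 630: 7+5+9+15 = 36
658 → 609 → 630: 19+14 = 33
Cheapest is 658 → 615 → 630 at 26 s.
So from 658 the first move is to 615.

615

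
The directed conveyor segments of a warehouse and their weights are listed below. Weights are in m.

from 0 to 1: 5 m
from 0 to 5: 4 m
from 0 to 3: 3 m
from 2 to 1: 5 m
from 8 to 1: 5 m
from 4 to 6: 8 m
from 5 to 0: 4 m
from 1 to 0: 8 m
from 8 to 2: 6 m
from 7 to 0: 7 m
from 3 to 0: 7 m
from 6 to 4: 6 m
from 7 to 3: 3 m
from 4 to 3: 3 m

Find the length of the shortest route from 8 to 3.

Settle nodes by increasing distance from 8:
8: 0
1: 5  (via 8)
2: 6  (via 8)
0: 13  (via 1)
3: 16  (via 0)
Shortest route: 8–1–0–3 = 16 m.

16 m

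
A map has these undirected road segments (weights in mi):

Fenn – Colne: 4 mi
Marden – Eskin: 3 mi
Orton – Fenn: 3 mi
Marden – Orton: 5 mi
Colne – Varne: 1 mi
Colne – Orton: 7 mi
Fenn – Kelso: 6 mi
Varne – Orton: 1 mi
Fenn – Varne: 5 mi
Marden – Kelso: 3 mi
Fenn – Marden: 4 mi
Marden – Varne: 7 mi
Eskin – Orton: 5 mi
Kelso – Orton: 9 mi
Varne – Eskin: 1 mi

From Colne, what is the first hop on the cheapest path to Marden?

Compare a few routes:
Colne → Varne → Orton → Marden: 1+1+5 = 7
Colne → Varne → Eskin → Marden: 1+1+3 = 5
The minimum is 5 mi via Colne → Varne → Eskin → Marden.
So from Colne the first move is to Varne.

Varne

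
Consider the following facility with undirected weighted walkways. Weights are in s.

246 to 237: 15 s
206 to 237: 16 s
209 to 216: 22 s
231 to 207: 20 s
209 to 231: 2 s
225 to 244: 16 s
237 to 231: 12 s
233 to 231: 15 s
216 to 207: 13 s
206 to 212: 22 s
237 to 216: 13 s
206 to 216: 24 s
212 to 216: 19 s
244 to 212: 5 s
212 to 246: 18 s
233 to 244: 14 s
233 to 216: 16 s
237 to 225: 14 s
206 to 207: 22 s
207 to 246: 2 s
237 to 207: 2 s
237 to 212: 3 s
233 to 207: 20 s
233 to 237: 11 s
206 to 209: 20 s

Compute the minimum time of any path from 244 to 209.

Shortest distances from 244:
244: 0
212: 5  (via 244)
237: 8  (via 212)
207: 10  (via 237)
246: 12  (via 207)
233: 14  (via 244)
225: 16  (via 244)
231: 20  (via 237)
216: 21  (via 237)
209: 22  (via 231)
Shortest route: 244–212–237–231–209 = 22 s.

22 s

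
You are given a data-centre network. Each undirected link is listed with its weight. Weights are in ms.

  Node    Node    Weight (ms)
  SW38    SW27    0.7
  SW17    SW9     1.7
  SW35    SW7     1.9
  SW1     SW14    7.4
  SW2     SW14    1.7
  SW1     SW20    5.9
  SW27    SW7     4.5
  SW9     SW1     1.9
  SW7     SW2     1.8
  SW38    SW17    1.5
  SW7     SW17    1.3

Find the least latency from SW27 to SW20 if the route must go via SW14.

20.3 ms

Shortest SW27→SW14: SW27–SW38–SW17–SW7–SW2–SW14 = 7
Best SW14 to SW20: SW14–SW1–SW20 costing 13.3
Total via SW14: 7 + 13.3 = 20.3 ms.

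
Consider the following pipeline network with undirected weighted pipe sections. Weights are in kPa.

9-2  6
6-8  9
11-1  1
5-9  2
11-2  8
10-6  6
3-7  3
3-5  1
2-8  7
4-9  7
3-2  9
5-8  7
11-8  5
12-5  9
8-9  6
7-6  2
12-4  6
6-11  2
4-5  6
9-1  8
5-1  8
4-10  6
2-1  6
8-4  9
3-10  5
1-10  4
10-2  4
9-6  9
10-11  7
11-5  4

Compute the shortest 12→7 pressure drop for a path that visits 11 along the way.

Best 12 to 11: 12 → 5 → 11 costing 13
Shortest 11→7: 11 → 6 → 7 = 4
Total via 11: 13 + 4 = 17 kPa.

17 kPa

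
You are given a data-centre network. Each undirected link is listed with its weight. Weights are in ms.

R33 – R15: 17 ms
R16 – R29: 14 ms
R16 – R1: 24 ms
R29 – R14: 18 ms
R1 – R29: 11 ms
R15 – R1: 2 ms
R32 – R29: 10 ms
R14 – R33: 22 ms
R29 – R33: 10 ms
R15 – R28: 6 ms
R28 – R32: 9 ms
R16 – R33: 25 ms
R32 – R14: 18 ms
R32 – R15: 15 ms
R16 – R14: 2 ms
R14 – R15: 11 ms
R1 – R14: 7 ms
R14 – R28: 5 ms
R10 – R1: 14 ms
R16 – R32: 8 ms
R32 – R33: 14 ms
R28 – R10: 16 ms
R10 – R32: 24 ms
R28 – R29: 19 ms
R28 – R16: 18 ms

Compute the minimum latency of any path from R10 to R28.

16 ms

Settle nodes by increasing distance from R10:
R10: 0
R1: 14  (via R10)
R28: 16  (via R10)
Shortest route: R10–R28 = 16 ms.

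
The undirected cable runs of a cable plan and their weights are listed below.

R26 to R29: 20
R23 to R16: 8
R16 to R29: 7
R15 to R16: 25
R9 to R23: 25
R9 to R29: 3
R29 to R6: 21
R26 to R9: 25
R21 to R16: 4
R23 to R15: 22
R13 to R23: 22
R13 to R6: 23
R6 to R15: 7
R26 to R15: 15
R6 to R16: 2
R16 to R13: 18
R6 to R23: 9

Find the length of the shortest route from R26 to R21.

Enumerating some paths:
R26 - R15 - R6 - R16 - R21: 15+7+2+4 = 28
R26 - R29 - R16 - R21: 20+7+4 = 31
Cheapest is R26 - R15 - R6 - R16 - R21 at 28.

28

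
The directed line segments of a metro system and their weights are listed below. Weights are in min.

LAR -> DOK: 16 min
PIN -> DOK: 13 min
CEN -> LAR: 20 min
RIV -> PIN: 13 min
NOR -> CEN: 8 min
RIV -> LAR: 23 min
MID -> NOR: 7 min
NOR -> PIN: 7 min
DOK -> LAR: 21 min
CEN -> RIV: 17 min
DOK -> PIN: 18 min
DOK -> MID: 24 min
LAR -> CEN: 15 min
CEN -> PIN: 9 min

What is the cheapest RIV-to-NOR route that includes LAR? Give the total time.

70 min

Shortest RIV→LAR: RIV–LAR = 23
Best LAR to NOR: LAR–DOK–MID–NOR costing 47
Total via LAR: 23 + 47 = 70 min.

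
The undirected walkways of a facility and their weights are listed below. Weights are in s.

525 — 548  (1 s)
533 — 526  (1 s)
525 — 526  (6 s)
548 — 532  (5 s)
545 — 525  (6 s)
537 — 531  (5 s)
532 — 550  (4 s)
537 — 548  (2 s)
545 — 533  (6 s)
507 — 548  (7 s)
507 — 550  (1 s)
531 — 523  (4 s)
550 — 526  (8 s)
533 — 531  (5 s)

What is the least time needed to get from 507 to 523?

18 s

Enumerating some paths:
507 → 550 → 532 → 548 → 537 → 531 → 523: 1+4+5+2+5+4 = 21
507 → 548 → 525 → 526 → 533 → 531 → 523: 7+1+6+1+5+4 = 24
507 → 548 → 537 → 531 → 523: 7+2+5+4 = 18
507 → 550 → 526 → 533 → 531 → 523: 1+8+1+5+4 = 19
Cheapest is 507 → 548 → 537 → 531 → 523 at 18 s.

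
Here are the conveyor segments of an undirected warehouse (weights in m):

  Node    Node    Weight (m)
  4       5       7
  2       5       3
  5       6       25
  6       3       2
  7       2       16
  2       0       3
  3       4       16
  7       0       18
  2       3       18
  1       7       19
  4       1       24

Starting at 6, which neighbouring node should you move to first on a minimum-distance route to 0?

Compare a few routes:
6 - 5 - 2 - 0: 25+3+3 = 31
6 - 3 - 2 - 0: 2+18+3 = 23
6 - 3 - 4 - 5 - 2 - 0: 2+16+7+3+3 = 31
The minimum is 23 m via 6 - 3 - 2 - 0.
So from 6 the first move is to 3.

3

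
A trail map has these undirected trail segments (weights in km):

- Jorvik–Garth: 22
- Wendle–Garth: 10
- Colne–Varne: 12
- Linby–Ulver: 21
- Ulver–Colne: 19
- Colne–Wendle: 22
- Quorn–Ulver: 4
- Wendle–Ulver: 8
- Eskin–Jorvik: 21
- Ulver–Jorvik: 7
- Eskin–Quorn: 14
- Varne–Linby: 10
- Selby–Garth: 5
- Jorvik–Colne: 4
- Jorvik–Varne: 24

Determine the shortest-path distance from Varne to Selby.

Enumerating some paths:
Varne → Colne → Wendle → Garth → Selby: 12+22+10+5 = 49
Varne → Colne → Jorvik → Ulver → Wendle → Garth → Selby: 12+4+7+8+10+5 = 46
Varne → Jorvik → Garth → Selby: 24+22+5 = 51
Varne → Colne → Jorvik → Garth → Selby: 12+4+22+5 = 43
Cheapest is Varne → Colne → Jorvik → Garth → Selby at 43 km.

43 km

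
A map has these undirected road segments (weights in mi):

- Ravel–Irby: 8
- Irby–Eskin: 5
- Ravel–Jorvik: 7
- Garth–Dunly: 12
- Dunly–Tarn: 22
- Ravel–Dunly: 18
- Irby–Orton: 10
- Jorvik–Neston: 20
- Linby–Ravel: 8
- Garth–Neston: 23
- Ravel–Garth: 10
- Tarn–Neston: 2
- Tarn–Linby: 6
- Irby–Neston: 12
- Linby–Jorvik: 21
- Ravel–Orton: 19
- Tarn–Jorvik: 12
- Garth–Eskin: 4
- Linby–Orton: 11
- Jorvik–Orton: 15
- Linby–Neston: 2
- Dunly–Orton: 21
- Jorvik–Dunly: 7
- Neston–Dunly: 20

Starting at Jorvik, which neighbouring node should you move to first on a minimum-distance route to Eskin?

Ravel

Candidate routes:
Jorvik–Ravel–Garth–Eskin: 7+10+4 = 21
Jorvik–Ravel–Irby–Eskin: 7+8+5 = 20
The minimum is 20 mi via Jorvik–Ravel–Irby–Eskin.
So from Jorvik the first move is to Ravel.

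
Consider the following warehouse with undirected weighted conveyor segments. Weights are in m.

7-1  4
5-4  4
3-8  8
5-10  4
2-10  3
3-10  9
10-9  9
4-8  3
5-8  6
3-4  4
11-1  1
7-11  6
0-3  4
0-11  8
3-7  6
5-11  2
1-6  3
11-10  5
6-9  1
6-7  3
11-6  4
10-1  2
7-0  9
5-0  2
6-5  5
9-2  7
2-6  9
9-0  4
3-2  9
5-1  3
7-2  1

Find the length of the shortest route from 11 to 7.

Enumerating some paths:
11 - 7: 6 = 6
11 - 1 - 7: 1+4 = 5
Cheapest is 11 - 1 - 7 at 5 m.

5 m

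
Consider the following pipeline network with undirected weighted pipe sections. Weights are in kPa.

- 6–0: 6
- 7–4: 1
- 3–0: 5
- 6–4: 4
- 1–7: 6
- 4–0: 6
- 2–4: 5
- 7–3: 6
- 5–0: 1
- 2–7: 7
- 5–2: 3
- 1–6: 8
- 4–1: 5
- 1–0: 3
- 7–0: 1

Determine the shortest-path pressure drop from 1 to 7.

Shortest distances from 1:
1: 0
0: 3  (via 1)
5: 4  (via 0)
7: 4  (via 0)
Shortest route: 1 → 0 → 7 = 4 kPa.

4 kPa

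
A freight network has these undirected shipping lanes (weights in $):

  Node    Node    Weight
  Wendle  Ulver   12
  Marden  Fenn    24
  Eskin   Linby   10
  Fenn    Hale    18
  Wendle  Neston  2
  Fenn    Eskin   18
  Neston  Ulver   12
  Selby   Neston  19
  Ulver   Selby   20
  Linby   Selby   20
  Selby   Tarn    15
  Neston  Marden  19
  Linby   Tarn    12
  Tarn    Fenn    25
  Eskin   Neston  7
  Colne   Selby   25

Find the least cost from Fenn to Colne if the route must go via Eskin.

$69

Best Fenn to Eskin: Fenn → Eskin costing 18
Best Eskin to Colne: Eskin → Neston → Selby → Colne costing 51
Total via Eskin: 18 + 51 = $69.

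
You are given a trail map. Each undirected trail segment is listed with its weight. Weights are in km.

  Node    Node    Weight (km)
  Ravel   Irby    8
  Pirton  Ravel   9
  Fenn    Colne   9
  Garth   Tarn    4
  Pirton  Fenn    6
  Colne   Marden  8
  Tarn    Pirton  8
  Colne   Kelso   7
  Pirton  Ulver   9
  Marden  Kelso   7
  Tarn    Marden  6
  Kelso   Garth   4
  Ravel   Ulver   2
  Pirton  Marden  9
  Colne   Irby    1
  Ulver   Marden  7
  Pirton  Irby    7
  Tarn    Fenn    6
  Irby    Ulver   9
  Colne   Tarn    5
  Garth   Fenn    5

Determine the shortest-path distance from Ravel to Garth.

Shortest distances from Ravel:
Ravel: 0
Ulver: 2  (via Ravel)
Irby: 8  (via Ravel)
Marden: 9  (via Ulver)
Pirton: 9  (via Ravel)
Colne: 9  (via Irby)
Tarn: 14  (via Colne)
Fenn: 15  (via Pirton)
Kelso: 16  (via Marden)
Garth: 18  (via Tarn)
Shortest route: Ravel → Irby → Colne → Tarn → Garth = 18 km.

18 km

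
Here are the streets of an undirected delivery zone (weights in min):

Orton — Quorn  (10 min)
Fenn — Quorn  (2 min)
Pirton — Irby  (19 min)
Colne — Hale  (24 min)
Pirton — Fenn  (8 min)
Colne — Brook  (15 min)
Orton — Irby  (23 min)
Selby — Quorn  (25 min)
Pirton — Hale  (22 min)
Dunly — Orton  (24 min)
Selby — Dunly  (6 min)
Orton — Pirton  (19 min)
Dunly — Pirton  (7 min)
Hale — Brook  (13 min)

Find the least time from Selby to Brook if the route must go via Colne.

74 min

Shortest Selby→Colne: Selby → Dunly → Pirton → Hale → Colne = 59
Shortest Colne→Brook: Colne → Brook = 15
Total via Colne: 59 + 15 = 74 min.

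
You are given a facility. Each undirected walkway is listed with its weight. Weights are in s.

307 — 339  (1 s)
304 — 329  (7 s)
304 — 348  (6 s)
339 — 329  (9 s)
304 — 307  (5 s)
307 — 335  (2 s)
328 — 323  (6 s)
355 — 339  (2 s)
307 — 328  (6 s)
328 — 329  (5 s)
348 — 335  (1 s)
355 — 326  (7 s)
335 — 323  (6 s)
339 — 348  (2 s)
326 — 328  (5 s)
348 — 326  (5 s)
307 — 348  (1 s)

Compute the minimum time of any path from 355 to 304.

Running Dijkstra from 355:
355: 0
339: 2  (via 355)
307: 3  (via 339)
348: 4  (via 339)
335: 5  (via 307)
326: 7  (via 355)
304: 8  (via 307)
Shortest route: 355–339–307–304 = 8 s.

8 s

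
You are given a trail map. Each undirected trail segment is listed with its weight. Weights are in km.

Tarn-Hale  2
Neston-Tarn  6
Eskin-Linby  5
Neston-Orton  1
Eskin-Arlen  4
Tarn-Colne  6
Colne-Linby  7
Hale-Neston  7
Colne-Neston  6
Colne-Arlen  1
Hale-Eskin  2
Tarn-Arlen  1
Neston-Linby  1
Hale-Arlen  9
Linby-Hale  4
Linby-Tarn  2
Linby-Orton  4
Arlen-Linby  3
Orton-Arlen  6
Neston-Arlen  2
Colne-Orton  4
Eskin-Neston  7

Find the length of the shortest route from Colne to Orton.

4 km

Shortest distances from Colne:
Colne: 0
Arlen: 1  (via Colne)
Tarn: 2  (via Arlen)
Neston: 3  (via Arlen)
Linby: 4  (via Arlen)
Orton: 4  (via Colne)
Shortest route: Colne–Orton = 4 km.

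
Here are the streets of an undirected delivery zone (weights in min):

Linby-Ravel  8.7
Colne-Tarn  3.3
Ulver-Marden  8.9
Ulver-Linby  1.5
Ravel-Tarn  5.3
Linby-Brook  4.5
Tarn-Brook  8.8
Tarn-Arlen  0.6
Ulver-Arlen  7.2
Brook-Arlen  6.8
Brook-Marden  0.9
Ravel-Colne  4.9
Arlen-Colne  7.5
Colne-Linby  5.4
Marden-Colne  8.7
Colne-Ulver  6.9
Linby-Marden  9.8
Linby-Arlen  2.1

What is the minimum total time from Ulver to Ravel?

9.5 min

Compare a few routes:
Ulver → Linby → Arlen → Tarn → Ravel: 1.5+2.1+0.6+5.3 = 9.5
Ulver → Linby → Ravel: 1.5+8.7 = 10.2
The minimum is 9.5 min via Ulver → Linby → Arlen → Tarn → Ravel.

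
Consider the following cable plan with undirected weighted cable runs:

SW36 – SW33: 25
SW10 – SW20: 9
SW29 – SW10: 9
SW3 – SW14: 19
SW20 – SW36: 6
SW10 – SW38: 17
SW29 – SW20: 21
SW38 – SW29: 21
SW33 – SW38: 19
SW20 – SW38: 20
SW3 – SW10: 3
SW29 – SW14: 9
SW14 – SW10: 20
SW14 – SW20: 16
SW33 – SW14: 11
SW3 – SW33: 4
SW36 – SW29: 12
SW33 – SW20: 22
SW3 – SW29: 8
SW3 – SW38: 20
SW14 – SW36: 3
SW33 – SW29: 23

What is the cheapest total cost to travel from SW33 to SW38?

19

Enumerating some paths:
SW33 - SW3 - SW38: 4+20 = 24
SW33 - SW38: 19 = 19
Cheapest is SW33 - SW38 at 19.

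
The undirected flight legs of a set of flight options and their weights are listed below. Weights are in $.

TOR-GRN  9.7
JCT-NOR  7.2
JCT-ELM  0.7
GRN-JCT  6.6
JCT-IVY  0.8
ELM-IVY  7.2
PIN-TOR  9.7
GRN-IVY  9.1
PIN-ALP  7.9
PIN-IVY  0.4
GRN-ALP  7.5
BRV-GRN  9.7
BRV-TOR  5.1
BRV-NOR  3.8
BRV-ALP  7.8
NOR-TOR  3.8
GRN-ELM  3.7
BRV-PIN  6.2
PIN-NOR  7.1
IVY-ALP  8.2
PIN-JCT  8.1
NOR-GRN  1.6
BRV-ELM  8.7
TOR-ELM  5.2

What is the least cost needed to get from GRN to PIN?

$5.6

Enumerating some paths:
GRN - NOR - PIN: 1.6+7.1 = 8.7
GRN - ELM - JCT - IVY - PIN: 3.7+0.7+0.8+0.4 = 5.6
GRN - JCT - IVY - PIN: 6.6+0.8+0.4 = 7.8
Cheapest is GRN - ELM - JCT - IVY - PIN at $5.6.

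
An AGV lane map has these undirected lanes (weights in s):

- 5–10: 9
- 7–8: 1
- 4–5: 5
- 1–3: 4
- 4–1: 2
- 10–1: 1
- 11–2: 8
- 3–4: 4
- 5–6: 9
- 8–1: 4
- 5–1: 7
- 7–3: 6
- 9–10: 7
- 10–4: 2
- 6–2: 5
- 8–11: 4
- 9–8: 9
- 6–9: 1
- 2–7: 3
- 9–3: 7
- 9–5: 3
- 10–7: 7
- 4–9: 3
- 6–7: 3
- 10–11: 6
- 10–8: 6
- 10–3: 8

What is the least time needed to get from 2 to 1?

8 s

Settle nodes by increasing distance from 2:
2: 0
7: 3  (via 2)
8: 4  (via 7)
6: 5  (via 2)
9: 6  (via 6)
1: 8  (via 8)
Shortest route: 2–7–8–1 = 8 s.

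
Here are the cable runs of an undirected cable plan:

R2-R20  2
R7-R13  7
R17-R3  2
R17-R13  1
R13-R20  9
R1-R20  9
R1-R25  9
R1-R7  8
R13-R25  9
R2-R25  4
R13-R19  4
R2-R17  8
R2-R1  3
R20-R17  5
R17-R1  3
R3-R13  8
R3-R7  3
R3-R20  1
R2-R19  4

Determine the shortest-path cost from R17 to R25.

Enumerating some paths:
R17–R13–R25: 1+9 = 10
R17–R3–R20–R2–R25: 2+1+2+4 = 9
R17–R1–R2–R25: 3+3+4 = 10
R17–R20–R2–R25: 5+2+4 = 11
Cheapest is R17–R3–R20–R2–R25 at 9.

9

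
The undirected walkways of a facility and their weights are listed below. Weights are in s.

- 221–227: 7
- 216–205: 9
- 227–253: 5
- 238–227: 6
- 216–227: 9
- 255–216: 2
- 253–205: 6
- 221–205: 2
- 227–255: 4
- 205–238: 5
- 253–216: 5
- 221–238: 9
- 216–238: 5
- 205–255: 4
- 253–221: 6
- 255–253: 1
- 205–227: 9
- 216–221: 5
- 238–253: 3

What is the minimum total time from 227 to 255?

4 s

Candidate routes:
227–253–255: 5+1 = 6
227–255: 4 = 4
Cheapest is 227–255 at 4 s.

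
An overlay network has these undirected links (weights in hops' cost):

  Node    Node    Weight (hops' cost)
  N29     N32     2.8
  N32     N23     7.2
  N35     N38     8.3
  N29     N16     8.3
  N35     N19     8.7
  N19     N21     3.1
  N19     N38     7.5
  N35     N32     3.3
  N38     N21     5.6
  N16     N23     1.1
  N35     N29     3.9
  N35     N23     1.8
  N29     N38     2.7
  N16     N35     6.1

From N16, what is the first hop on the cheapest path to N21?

N23

Compare a few routes:
N16 - N23 - N35 - N38 - N21: 1.1+1.8+8.3+5.6 = 16.8
N16 - N23 - N35 - N19 - N21: 1.1+1.8+8.7+3.1 = 14.7
N16 - N29 - N38 - N21: 8.3+2.7+5.6 = 16.6
N16 - N23 - N35 - N29 - N38 - N21: 1.1+1.8+3.9+2.7+5.6 = 15.1
The minimum is 14.7 hops' cost via N16 - N23 - N35 - N19 - N21.
So from N16 the first move is to N23.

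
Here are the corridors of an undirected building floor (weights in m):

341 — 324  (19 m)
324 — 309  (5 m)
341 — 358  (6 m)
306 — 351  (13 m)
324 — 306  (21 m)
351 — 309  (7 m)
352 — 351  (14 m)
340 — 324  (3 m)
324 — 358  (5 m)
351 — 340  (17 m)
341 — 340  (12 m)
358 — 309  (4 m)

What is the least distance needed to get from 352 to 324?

Running Dijkstra from 352:
352: 0
351: 14  (via 352)
309: 21  (via 351)
358: 25  (via 309)
324: 26  (via 309)
Shortest route: 352–351–309–324 = 26 m.

26 m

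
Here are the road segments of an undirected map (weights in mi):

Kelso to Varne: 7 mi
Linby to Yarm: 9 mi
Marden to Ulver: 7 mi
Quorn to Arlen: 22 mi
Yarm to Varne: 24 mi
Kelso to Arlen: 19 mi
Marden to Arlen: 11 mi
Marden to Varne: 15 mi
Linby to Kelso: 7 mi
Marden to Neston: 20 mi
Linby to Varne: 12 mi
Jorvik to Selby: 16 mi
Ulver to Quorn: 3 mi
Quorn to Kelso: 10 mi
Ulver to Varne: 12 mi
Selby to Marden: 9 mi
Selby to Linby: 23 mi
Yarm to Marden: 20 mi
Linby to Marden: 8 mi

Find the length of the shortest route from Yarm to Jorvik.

42 mi

Compare a few routes:
Yarm–Marden–Selby–Jorvik: 20+9+16 = 45
Yarm–Linby–Marden–Selby–Jorvik: 9+8+9+16 = 42
Yarm–Linby–Selby–Jorvik: 9+23+16 = 48
Yarm–Linby–Varne–Marden–Selby–Jorvik: 9+12+15+9+16 = 61
The minimum is 42 mi via Yarm–Linby–Marden–Selby–Jorvik.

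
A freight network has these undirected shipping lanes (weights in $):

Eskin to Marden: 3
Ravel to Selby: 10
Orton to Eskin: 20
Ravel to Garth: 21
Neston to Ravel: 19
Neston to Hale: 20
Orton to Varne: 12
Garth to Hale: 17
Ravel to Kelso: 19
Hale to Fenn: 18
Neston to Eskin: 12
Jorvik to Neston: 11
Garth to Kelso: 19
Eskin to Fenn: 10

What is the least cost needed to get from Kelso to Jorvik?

$49

Settle nodes by increasing distance from Kelso:
Kelso: 0
Garth: 19  (via Kelso)
Ravel: 19  (via Kelso)
Selby: 29  (via Ravel)
Hale: 36  (via Garth)
Neston: 38  (via Ravel)
Jorvik: 49  (via Neston)
Shortest route: Kelso → Ravel → Neston → Jorvik = $49.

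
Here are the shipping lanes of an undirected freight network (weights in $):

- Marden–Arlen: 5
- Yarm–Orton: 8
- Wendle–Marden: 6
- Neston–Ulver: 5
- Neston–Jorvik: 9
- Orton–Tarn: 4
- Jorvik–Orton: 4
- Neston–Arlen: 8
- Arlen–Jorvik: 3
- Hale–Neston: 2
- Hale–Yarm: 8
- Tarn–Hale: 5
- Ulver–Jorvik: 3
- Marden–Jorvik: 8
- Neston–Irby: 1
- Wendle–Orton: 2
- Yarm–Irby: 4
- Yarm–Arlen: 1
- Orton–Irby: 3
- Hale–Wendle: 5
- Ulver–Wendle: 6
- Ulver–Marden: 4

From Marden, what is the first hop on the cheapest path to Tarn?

Candidate routes:
Marden–Wendle–Orton–Tarn: 6+2+4 = 12
Marden–Ulver–Jorvik–Orton–Tarn: 4+3+4+4 = 15
Marden–Wendle–Hale–Tarn: 6+5+5 = 16
Marden–Jorvik–Orton–Tarn: 8+4+4 = 16
Cheapest is Marden–Wendle–Orton–Tarn at $12.
So from Marden the first move is to Wendle.

Wendle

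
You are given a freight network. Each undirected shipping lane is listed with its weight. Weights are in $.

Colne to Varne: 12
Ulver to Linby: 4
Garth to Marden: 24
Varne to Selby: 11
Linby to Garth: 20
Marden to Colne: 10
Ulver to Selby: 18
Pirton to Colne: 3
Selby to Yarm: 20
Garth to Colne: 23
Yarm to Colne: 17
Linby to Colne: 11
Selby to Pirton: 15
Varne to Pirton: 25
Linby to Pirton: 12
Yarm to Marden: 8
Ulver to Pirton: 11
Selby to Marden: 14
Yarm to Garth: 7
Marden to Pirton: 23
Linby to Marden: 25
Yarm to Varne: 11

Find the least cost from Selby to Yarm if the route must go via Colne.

Shortest Selby→Colne: Selby–Pirton–Colne = 18
Best Colne to Yarm: Colne–Yarm costing 17
Total via Colne: 18 + 17 = $35.

$35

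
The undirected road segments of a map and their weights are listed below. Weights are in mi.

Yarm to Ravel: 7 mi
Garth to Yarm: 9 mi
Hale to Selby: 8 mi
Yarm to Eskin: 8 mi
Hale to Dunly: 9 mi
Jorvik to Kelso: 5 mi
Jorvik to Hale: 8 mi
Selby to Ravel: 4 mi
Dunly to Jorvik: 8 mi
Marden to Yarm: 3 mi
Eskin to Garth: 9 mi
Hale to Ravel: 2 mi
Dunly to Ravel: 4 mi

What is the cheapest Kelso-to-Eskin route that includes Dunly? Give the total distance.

32 mi

Shortest Kelso→Dunly: Kelso–Jorvik–Dunly = 13
Best Dunly to Eskin: Dunly–Ravel–Yarm–Eskin costing 19
Total via Dunly: 13 + 19 = 32 mi.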